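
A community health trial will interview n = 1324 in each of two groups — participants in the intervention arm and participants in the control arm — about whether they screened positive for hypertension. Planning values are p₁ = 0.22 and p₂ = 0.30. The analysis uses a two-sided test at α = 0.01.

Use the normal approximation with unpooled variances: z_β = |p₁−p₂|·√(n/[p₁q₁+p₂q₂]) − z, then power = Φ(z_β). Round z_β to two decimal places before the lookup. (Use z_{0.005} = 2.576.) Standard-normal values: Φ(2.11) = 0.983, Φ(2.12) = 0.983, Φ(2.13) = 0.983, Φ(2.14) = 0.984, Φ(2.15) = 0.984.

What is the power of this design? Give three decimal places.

Power ≈ 0.984

z_β = |p₁−p₂|·√(n/[p₁q₁+p₂q₂]) − z_{α/2}
    = 0.08 · √(1324/0.3816) − 2.576
    = 0.08 · 58.9033 − 2.576
    = 4.7123 − 2.576 = 2.1363 → 2.14
Power = Φ(2.14) = 0.984.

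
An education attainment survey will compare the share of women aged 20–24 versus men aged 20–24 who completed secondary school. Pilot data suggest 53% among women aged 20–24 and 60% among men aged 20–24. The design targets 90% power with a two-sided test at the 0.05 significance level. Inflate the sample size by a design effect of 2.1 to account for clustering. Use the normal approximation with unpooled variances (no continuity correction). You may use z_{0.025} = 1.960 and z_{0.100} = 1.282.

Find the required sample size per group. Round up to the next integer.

n = (z_{α/2} + z_β)² · [p₁(1−p₁) + p₂(1−p₂)] / (p₁ − p₂)²
  = (1.960 + 1.282)² · (0.53·0.47 + 0.60·0.40) / (-0.07)²
  = (3.242)² · (0.2491 + 0.2400) / 0.0049
  = 10.5106 · 0.4891 / 0.0049
  = 1049.13
Design effect: 2.1 × 1049.13 = 2203.16.
Round up → n = 2204 per group.

n = 2204 per group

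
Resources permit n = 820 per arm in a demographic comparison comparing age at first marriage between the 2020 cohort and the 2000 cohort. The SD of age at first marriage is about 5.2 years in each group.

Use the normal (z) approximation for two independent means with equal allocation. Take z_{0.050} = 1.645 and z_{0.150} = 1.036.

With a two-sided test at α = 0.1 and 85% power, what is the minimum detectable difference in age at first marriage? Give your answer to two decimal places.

δ = (z_{α/2} + z_β) · √((σ₁²+σ₂²)/n)
  = (1.645 + 1.036) · √(54.08/820)
  = 2.681 · √0.06595
  = 2.681 · 0.2568
  = 0.6885

Minimum detectable difference ≈ 0.69 years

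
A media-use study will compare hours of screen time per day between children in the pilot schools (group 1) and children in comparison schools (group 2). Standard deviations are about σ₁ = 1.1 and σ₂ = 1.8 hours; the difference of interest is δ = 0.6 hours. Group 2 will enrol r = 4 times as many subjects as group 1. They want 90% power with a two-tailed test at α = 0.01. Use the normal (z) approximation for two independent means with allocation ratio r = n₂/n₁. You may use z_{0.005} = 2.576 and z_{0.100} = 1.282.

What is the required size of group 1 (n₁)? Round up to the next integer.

n₁ = (z_{α/2} + z_β)² · (σ₁² + σ₂²/r) / δ²
   = (2.576 + 1.282)² · (1.1² + 1.8²/4) / 0.6²
   = 14.8842 · (1.21 + 0.81) / 0.36
   = 14.8842 · 2.02 / 0.36
   = 83.52
Round up → n₁ = 84; n₂ = r·n₁ = 4 × 84 = 336.

n₁ = 84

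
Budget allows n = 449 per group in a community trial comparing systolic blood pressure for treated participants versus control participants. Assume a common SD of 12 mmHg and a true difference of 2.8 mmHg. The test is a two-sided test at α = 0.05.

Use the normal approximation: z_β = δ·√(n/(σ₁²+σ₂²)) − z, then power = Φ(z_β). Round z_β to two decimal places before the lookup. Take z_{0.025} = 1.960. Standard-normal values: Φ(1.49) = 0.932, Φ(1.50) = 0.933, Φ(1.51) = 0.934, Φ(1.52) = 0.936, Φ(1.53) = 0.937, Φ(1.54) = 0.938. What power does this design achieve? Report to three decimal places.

Power ≈ 0.938

z_β = δ·√(n/(σ₁²+σ₂²)) − z_{α/2}
    = 2.8 · √(449/288) − 1.960
    = 2.8 · 1.24861 − 1.960
    = 3.4961 − 1.960 = 1.5361 → 1.54
Power = Φ(1.54) = 0.938.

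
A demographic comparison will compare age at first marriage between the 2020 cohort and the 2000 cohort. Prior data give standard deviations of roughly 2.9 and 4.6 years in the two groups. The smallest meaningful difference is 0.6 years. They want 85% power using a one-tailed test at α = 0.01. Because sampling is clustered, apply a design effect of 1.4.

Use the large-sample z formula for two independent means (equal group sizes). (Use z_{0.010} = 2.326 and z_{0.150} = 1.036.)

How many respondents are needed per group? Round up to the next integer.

n = 1300 per group

n = (z_α + z_β)² · (σ₁² + σ₂²) / δ²
  = (2.326 + 1.036)² · (2.9² + 4.6² = 29.57) / 0.6²
  = 11.3030 · 29.57 / 0.36
  = 928.42
Design effect: 1.4 × 928.42 = 1299.79.
Round up → n = 1300 per group.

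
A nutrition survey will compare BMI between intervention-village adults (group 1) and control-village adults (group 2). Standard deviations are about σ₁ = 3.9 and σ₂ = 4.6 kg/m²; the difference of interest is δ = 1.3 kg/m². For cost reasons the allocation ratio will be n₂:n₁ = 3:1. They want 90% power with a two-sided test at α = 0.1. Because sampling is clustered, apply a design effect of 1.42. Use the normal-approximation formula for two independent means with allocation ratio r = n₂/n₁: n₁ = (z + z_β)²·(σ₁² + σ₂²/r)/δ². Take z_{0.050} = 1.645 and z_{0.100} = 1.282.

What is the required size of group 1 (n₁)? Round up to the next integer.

n₁ = (z_{α/2} + z_β)² · (σ₁² + σ₂²/r) / δ²
   = (1.645 + 1.282)² · (3.9² + 4.6²/3) / 1.3²
   = 8.5673 · (15.21 + 7.0533) / 1.69
   = 8.5673 · 22.2633 / 1.69
   = 112.86
Design effect: 1.42 × 112.86 = 160.26.
Round up → n₁ = 161; n₂ = r·n₁ = 3 × 161 = 483.

n₁ = 161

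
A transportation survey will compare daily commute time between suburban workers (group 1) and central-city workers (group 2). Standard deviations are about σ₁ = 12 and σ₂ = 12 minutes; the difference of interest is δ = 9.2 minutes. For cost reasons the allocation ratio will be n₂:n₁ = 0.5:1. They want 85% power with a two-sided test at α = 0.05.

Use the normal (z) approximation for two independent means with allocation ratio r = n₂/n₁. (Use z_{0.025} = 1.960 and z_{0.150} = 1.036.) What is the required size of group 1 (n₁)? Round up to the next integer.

n₁ = (z_{α/2} + z_β)² · (σ₁² + σ₂²/r) / δ²
   = (1.960 + 1.036)² · (12² + 12²/0.5) / 9.2²
   = 8.9760 · (144 + 288) / 84.64
   = 8.9760 · 432 / 84.64
   = 45.81
Round up → n₁ = 46; n₂ = r·n₁ = 0.5 × 46 = 23.

n₁ = 46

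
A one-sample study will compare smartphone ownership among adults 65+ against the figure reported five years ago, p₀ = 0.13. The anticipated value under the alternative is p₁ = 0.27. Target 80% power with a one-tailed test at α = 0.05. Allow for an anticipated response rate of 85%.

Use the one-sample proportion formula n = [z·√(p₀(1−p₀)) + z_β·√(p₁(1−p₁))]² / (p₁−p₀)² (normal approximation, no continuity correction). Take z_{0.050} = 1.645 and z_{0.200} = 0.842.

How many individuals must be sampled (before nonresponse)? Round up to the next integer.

n = [z_α·√(p₀q₀) + z_β·√(p₁q₁)]² / (p₁ − p₀)²
  = [1.645·√(0.13·0.87) + 0.842·√(0.27·0.73)]² / (0.14)²
  = [1.645·0.3363 + 0.842·0.4440]² / 0.0196
  = [0.9270]² / 0.0196
  = 43.85
Adjust for 85% response: 43.85 / 0.85 = 51.58.
Round up → n = 52.

n = 52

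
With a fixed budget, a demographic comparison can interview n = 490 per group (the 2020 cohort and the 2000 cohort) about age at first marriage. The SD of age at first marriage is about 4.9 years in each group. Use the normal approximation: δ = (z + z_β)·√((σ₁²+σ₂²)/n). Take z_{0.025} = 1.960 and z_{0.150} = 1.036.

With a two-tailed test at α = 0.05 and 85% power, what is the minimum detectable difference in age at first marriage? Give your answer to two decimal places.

Minimum detectable difference ≈ 0.94 years

δ = (z_{α/2} + z_β) · √((σ₁²+σ₂²)/n)
  = (1.960 + 1.036) · √(48.02/490)
  = 2.996 · √0.098
  = 2.996 · 0.3130
  = 0.9379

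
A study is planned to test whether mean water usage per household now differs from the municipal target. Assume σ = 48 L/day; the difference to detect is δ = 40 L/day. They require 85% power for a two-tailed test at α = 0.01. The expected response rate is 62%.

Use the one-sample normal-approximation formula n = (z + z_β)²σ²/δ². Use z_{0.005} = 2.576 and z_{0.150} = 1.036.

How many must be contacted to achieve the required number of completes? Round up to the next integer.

n = (z_{α/2} + z_β)² · σ² / δ²
  = (2.576 + 1.036)² · 48² / 40²
  = 13.0465 · 2304 / 1600
  = 18.79
Adjust for 62% response: 18.79 / 0.62 = 30.30.
Round up → n = 31.

n = 31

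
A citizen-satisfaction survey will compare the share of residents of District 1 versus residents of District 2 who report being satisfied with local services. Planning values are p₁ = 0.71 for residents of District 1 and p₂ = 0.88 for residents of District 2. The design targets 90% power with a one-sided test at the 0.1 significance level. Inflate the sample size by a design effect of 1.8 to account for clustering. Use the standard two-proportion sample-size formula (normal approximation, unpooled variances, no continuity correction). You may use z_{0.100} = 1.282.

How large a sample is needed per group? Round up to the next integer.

n = (z_α + z_β)² · [p₁(1−p₁) + p₂(1−p₂)] / (p₁ − p₂)²
  = (1.282 + 1.282)² · (0.71·0.29 + 0.88·0.12) / (-0.17)²
  = (2.564)² · (0.2059 + 0.1056) / 0.0289
  = 6.5741 · 0.3115 / 0.0289
  = 70.86
Design effect: 1.8 × 70.86 = 127.55.
Round up → n = 128 per group.

n = 128 per group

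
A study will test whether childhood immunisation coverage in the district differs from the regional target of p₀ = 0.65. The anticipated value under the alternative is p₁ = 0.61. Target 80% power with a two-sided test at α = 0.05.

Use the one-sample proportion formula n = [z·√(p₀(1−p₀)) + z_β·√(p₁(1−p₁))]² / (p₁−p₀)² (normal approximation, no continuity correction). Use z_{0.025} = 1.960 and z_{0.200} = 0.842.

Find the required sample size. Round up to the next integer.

n = [z_{α/2}·√(p₀q₀) + z_β·√(p₁q₁)]² / (p₁ − p₀)²
  = [1.960·√(0.65·0.35) + 0.842·√(0.61·0.39)]² / (-0.04)²
  = [1.960·0.4770 + 0.842·0.4877]² / 0.0016
  = [1.3455]² / 0.0016
  = 1131.56
Round up → n = 1132.

n = 1132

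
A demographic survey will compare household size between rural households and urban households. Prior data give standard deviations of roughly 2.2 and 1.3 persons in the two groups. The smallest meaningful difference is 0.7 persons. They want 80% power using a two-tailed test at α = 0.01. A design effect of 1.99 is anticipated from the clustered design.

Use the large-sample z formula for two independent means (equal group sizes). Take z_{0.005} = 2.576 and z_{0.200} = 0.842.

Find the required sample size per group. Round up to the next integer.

n = (z_{α/2} + z_β)² · (σ₁² + σ₂²) / δ²
  = (2.576 + 0.842)² · (2.2² + 1.3² = 6.53) / 0.7²
  = 11.6827 · 6.53 / 0.49
  = 155.69
Design effect: 1.99 × 155.69 = 309.82.
Round up → n = 310 per group.

n = 310 per group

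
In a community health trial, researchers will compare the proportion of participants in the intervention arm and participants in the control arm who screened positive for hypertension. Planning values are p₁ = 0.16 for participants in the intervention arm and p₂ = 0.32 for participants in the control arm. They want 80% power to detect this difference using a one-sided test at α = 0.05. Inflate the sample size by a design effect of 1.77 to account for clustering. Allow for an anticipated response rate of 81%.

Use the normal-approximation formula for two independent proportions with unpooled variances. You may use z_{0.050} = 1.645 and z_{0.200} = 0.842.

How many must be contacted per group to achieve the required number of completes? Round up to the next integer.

n = (z_α + z_β)² · [p₁(1−p₁) + p₂(1−p₂)] / (p₁ − p₂)²
  = (1.645 + 0.842)² · (0.16·0.84 + 0.32·0.68) / (-0.16)²
  = (2.487)² · (0.1344 + 0.2176) / 0.0256
  = 6.1852 · 0.3520 / 0.0256
  = 85.05
Design effect: 1.77 × 85.05 = 150.53.
Adjust for 81% response: 150.53 / 0.81 = 185.84.
Round up → n = 186 per group.

n = 186 per group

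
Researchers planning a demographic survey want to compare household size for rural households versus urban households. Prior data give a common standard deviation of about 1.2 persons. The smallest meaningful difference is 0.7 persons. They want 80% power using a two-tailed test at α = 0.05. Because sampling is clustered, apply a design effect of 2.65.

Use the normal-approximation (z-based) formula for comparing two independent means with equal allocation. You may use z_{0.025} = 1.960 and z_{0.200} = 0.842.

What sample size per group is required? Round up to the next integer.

n = 123 per group

n = (z_{α/2} + z_β)² · (σ₁² + σ₂²) / δ²
  = (1.960 + 0.842)² · (2·1.2² = 2.88) / 0.7²
  = 7.8512 · 2.88 / 0.49
  = 46.15
Design effect: 2.65 × 46.15 = 122.29.
Round up → n = 123 per group.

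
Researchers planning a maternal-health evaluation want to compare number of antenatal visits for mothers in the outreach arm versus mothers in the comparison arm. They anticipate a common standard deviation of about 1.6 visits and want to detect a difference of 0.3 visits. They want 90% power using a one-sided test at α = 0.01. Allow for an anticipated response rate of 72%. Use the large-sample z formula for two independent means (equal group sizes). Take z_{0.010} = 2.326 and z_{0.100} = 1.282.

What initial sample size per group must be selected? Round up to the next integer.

n = 1029 per group

n = (z_α + z_β)² · (σ₁² + σ₂²) / δ²
  = (2.326 + 1.282)² · (2·1.6² = 5.12) / 0.3²
  = 13.0177 · 5.12 / 0.09
  = 740.56
Adjust for 72% response: 740.56 / 0.72 = 1028.56.
Round up → n = 1029 per group.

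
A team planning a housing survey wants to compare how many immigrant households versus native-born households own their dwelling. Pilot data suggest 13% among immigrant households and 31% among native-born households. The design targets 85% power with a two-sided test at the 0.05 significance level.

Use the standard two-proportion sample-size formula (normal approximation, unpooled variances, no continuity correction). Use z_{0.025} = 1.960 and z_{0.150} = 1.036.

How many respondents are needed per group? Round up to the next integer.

n = 91 per group

n = (z_{α/2} + z_β)² · [p₁(1−p₁) + p₂(1−p₂)] / (p₁ − p₂)²
  = (1.960 + 1.036)² · (0.13·0.87 + 0.31·0.69) / (-0.18)²
  = (2.996)² · (0.1131 + 0.2139) / 0.0324
  = 8.9760 · 0.3270 / 0.0324
  = 90.59
Round up → n = 91 per group.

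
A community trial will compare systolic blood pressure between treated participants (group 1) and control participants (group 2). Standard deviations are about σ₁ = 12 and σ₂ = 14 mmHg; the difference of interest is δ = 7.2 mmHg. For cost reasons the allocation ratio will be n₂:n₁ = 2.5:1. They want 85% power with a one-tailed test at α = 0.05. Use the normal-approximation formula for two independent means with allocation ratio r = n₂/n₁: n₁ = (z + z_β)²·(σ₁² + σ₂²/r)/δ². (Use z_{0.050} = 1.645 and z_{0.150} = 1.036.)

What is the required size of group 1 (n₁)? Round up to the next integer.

n₁ = (z_α + z_β)² · (σ₁² + σ₂²/r) / δ²
   = (1.645 + 1.036)² · (12² + 14²/2.5) / 7.2²
   = 7.1878 · (144 + 78.4) / 51.84
   = 7.1878 · 222.4 / 51.84
   = 30.84
Round up → n₁ = 31; n₂ = r·n₁ = 2.5 × 31 = 78.

n₁ = 31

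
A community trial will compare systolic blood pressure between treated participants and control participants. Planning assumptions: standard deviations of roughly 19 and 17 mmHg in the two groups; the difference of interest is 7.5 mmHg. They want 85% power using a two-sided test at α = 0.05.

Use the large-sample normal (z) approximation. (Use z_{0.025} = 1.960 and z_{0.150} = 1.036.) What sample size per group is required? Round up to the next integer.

n = (z_{α/2} + z_β)² · (σ₁² + σ₂²) / δ²
  = (1.960 + 1.036)² · (19² + 17² = 650) / 7.5²
  = 8.9760 · 650 / 56.25
  = 103.72
Round up → n = 104 per group.

n = 104 per group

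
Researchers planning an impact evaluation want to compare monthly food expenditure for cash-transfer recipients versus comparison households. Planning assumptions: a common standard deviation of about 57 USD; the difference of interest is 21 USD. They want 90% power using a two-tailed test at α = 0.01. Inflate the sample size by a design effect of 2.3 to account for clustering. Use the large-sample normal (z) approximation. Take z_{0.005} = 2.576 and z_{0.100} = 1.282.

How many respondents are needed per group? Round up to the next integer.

n = (z_{α/2} + z_β)² · (σ₁² + σ₂²) / δ²
  = (2.576 + 1.282)² · (2·57² = 6498) / 21²
  = 14.8842 · 6498 / 441
  = 219.31
Design effect: 2.3 × 219.31 = 504.42.
Round up → n = 505 per group.

n = 505 per group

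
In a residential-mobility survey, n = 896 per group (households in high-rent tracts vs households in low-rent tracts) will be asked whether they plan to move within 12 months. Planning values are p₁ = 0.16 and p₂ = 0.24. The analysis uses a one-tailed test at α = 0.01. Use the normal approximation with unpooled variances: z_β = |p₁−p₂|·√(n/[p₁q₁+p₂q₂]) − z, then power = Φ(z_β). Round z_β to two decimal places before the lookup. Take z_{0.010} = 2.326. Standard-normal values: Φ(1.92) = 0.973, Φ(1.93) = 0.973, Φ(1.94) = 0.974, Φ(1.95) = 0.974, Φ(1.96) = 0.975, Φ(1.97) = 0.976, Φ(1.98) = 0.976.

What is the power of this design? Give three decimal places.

z_β = |p₁−p₂|·√(n/[p₁q₁+p₂q₂]) − z_α
    = 0.08 · √(896/0.3168) − 2.326
    = 0.08 · 53.1816 − 2.326
    = 4.2545 − 2.326 = 1.9285 → 1.93
Power = Φ(1.93) = 0.973.

Power ≈ 0.973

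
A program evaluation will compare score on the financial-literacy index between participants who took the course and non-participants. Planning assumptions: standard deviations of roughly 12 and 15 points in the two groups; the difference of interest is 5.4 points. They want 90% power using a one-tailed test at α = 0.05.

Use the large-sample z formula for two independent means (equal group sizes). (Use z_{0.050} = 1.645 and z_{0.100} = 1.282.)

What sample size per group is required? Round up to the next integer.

n = 109 per group

n = (z_α + z_β)² · (σ₁² + σ₂²) / δ²
  = (1.645 + 1.282)² · (12² + 15² = 369) / 5.4²
  = 8.5673 · 369 / 29.16
  = 108.41
Round up → n = 109 per group.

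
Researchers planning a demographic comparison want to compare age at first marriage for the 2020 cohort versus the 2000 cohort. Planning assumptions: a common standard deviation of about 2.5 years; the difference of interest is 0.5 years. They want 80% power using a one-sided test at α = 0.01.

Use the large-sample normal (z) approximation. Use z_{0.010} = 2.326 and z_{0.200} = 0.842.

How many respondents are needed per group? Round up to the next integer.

n = 502 per group

n = (z_α + z_β)² · (σ₁² + σ₂²) / δ²
  = (2.326 + 0.842)² · (2·2.5² = 12.5) / 0.5²
  = 10.0362 · 12.5 / 0.25
  = 501.81
Round up → n = 502 per group.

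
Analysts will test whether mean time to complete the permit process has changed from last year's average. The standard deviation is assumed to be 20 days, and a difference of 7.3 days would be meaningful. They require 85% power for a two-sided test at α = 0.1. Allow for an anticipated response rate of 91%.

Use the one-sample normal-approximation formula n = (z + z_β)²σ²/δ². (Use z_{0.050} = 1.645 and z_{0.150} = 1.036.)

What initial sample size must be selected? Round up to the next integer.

n = 60

n = (z_{α/2} + z_β)² · σ² / δ²
  = (1.645 + 1.036)² · 20² / 7.3²
  = 7.1878 · 400 / 53.29
  = 53.95
Adjust for 91% response: 53.95 / 0.91 = 59.29.
Round up → n = 60.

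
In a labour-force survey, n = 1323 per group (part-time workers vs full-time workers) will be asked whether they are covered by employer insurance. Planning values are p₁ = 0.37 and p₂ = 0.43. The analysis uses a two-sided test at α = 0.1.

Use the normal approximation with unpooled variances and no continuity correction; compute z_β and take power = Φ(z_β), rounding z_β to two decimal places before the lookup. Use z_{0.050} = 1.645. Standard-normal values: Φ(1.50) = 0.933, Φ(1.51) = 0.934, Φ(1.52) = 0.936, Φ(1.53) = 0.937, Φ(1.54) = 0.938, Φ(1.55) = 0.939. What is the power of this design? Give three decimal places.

Power ≈ 0.934

z_β = |p₁−p₂|·√(n/[p₁q₁+p₂q₂]) − z_{α/2}
    = 0.06 · √(1323/0.4782) − 1.645
    = 0.06 · 52.5987 − 1.645
    = 3.1559 − 1.645 = 1.5109 → 1.51
Power = Φ(1.51) = 0.934.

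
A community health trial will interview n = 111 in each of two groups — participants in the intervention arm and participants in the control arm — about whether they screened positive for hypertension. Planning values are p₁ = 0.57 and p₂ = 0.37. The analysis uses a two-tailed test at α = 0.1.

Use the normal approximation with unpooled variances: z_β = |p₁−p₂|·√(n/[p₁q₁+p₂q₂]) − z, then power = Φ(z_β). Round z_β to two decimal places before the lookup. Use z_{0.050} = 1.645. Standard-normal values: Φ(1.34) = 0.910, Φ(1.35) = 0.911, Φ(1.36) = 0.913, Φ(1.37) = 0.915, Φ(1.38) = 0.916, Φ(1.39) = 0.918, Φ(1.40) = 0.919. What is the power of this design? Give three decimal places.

Power ≈ 0.919

z_β = |p₁−p₂|·√(n/[p₁q₁+p₂q₂]) − z_{α/2}
    = 0.20 · √(111/0.4782) − 1.645
    = 0.20 · 15.2355 − 1.645
    = 3.0471 − 1.645 = 1.4021 → 1.40
Power = Φ(1.40) = 0.919.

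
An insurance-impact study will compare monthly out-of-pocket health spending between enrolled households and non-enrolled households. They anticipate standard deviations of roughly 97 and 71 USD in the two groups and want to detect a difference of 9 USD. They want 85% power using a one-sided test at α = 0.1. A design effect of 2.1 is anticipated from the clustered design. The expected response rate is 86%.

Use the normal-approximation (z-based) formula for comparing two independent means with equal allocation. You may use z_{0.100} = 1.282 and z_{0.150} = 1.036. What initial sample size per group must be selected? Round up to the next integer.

n = 2341 per group

n = (z_α + z_β)² · (σ₁² + σ₂²) / δ²
  = (1.282 + 1.036)² · (97² + 71² = 14450) / 9²
  = 5.3731 · 14450 / 81
  = 958.54
Design effect: 2.1 × 958.54 = 2012.93.
Adjust for 86% response: 2012.93 / 0.86 = 2340.62.
Round up → n = 2341 per group.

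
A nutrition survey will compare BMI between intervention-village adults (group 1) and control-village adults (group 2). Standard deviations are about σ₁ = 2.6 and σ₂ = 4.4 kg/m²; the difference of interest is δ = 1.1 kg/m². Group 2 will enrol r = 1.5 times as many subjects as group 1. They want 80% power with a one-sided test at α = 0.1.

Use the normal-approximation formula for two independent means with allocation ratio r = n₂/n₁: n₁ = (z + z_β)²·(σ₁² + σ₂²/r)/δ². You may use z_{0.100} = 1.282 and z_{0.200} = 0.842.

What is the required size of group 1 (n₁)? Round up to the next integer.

n₁ = 74

n₁ = (z_α + z_β)² · (σ₁² + σ₂²/r) / δ²
   = (1.282 + 0.842)² · (2.6² + 4.4²/1.5) / 1.1²
   = 4.5114 · (6.76 + 12.9067) / 1.21
   = 4.5114 · 19.6667 / 1.21
   = 73.33
Round up → n₁ = 74; n₂ = r·n₁ = 1.5 × 74 = 111.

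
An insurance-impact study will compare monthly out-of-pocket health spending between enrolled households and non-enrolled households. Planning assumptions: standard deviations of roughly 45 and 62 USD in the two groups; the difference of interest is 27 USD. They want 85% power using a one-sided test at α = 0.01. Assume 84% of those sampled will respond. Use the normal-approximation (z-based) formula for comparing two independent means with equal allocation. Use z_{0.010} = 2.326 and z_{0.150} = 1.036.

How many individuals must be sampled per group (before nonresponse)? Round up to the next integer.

n = 109 per group

n = (z_α + z_β)² · (σ₁² + σ₂²) / δ²
  = (2.326 + 1.036)² · (45² + 62² = 5869) / 27²
  = 11.3030 · 5869 / 729
  = 91.00
Adjust for 84% response: 91.00 / 0.84 = 108.33.
Round up → n = 109 per group.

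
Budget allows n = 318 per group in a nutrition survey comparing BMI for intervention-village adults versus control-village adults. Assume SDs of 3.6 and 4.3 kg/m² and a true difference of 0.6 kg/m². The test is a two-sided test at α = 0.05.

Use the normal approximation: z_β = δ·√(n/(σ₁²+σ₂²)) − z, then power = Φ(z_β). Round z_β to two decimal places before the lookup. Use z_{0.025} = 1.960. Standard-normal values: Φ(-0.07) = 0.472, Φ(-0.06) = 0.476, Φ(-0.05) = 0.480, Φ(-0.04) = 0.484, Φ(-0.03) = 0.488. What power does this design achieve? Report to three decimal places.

Power ≈ 0.480

z_β = δ·√(n/(σ₁²+σ₂²)) − z_{α/2}
    = 0.6 · √(318/31.45) − 1.960
    = 0.6 · 3.17983 − 1.960
    = 1.9079 − 1.960 = -0.0521 → -0.05
Power = Φ(-0.05) = 0.480.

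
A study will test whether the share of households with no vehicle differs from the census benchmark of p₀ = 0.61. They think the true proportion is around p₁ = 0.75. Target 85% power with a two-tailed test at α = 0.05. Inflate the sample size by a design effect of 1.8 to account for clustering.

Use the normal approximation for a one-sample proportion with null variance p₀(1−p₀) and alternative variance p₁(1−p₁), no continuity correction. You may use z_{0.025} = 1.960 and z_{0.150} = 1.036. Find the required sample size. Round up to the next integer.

n = [z_{α/2}·√(p₀q₀) + z_β·√(p₁q₁)]² / (p₁ − p₀)²
  = [1.960·√(0.61·0.39) + 1.036·√(0.75·0.25)]² / (0.14)²
  = [1.960·0.4877 + 1.036·0.4330]² / 0.0196
  = [1.4046]² / 0.0196
  = 100.66
Design effect: 1.8 × 100.66 = 181.18.
Round up → n = 182.

n = 182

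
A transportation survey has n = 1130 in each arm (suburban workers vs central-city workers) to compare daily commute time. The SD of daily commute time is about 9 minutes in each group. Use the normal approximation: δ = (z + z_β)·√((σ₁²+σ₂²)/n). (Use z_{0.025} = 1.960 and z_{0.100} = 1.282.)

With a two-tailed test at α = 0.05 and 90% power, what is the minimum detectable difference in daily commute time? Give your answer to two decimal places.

δ = (z_{α/2} + z_β) · √((σ₁²+σ₂²)/n)
  = (1.960 + 1.282) · √(162/1130)
  = 3.242 · √0.14336
  = 3.242 · 0.3786
  = 1.2275

Minimum detectable difference ≈ 1.23 minutes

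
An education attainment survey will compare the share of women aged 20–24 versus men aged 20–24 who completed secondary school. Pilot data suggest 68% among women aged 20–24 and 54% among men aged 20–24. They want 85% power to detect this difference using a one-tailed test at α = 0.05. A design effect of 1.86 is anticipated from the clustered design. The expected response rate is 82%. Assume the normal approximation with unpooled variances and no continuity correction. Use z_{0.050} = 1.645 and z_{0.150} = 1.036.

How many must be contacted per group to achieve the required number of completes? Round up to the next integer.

n = (z_α + z_β)² · [p₁(1−p₁) + p₂(1−p₂)] / (p₁ − p₂)²
  = (1.645 + 1.036)² · (0.68·0.32 + 0.54·0.46) / (0.14)²
  = (2.681)² · (0.2176 + 0.2484) / 0.0196
  = 7.1878 · 0.4660 / 0.0196
  = 170.89
Design effect: 1.86 × 170.89 = 317.86.
Adjust for 82% response: 317.86 / 0.82 = 387.63.
Round up → n = 388 per group.

n = 388 per group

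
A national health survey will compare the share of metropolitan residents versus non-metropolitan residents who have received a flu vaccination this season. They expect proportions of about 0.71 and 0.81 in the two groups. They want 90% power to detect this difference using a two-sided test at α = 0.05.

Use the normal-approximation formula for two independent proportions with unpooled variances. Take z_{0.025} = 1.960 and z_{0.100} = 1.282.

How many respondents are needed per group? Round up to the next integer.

n = 379 per group

n = (z_{α/2} + z_β)² · [p₁(1−p₁) + p₂(1−p₂)] / (p₁ − p₂)²
  = (1.960 + 1.282)² · (0.71·0.29 + 0.81·0.19) / (-0.10)²
  = (3.242)² · (0.2059 + 0.1539) / 0.0100
  = 10.5106 · 0.3598 / 0.0100
  = 378.17
Round up → n = 379 per group.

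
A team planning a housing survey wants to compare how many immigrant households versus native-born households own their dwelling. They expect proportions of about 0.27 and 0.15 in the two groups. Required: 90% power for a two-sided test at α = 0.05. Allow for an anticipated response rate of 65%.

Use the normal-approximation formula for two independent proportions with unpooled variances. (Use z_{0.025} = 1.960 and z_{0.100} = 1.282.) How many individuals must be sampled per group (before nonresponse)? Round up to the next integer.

n = 365 per group

n = (z_{α/2} + z_β)² · [p₁(1−p₁) + p₂(1−p₂)] / (p₁ − p₂)²
  = (1.960 + 1.282)² · (0.27·0.73 + 0.15·0.85) / (0.12)²
  = (3.242)² · (0.1971 + 0.1275) / 0.0144
  = 10.5106 · 0.3246 / 0.0144
  = 236.93
Adjust for 65% response: 236.93 / 0.65 = 364.50.
Round up → n = 365 per group.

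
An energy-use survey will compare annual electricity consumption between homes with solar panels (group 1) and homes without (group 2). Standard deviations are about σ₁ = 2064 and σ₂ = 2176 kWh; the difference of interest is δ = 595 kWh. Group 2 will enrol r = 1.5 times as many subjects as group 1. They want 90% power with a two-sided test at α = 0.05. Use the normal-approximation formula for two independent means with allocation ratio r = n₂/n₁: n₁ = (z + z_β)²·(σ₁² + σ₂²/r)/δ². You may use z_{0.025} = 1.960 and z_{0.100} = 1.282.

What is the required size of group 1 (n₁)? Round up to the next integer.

n₁ = (z_{α/2} + z_β)² · (σ₁² + σ₂²/r) / δ²
   = (1.960 + 1.282)² · (2064² + 2176²/1.5) / 595²
   = 10.5106 · (4260096 + 3156650.7) / 354025
   = 10.5106 · 7416746.7 / 354025
   = 220.19
Round up → n₁ = 221; n₂ = r·n₁ = 1.5 × 221 = 332.

n₁ = 221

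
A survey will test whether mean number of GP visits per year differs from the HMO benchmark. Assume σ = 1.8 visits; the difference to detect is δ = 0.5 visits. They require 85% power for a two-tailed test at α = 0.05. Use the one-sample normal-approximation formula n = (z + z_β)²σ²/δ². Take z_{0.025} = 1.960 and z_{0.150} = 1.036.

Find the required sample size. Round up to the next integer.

n = (z_{α/2} + z_β)² · σ² / δ²
  = (1.960 + 1.036)² · 1.8² / 0.5²
  = 8.9760 · 3.24 / 0.25
  = 116.33
Round up → n = 117.

n = 117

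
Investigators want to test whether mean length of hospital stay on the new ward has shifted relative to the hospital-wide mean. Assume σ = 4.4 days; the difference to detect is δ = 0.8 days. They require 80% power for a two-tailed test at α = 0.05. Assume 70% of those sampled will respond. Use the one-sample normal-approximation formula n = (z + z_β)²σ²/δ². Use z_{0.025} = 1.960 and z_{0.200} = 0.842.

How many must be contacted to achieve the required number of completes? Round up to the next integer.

n = 340

n = (z_{α/2} + z_β)² · σ² / δ²
  = (1.960 + 0.842)² · 4.4² / 0.8²
  = 7.8512 · 19.36 / 0.64
  = 237.50
Adjust for 70% response: 237.50 / 0.70 = 339.28.
Round up → n = 340.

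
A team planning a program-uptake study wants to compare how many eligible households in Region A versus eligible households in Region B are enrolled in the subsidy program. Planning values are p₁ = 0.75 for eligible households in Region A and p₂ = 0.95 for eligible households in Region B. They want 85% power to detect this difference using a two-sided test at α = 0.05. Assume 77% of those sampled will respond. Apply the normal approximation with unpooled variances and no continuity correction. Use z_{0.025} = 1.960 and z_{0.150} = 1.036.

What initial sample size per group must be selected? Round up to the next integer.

n = (z_{α/2} + z_β)² · [p₁(1−p₁) + p₂(1−p₂)] / (p₁ − p₂)²
  = (1.960 + 1.036)² · (0.75·0.25 + 0.95·0.05) / (-0.20)²
  = (2.996)² · (0.1875 + 0.0475) / 0.0400
  = 8.9760 · 0.2350 / 0.0400
  = 52.73
Adjust for 77% response: 52.73 / 0.77 = 68.49.
Round up → n = 69 per group.

n = 69 per group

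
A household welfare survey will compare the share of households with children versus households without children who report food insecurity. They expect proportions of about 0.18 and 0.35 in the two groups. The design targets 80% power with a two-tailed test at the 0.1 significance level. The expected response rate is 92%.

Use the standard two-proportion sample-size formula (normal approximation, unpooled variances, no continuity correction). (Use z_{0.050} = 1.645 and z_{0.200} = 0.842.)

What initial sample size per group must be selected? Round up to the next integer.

n = 88 per group

n = (z_{α/2} + z_β)² · [p₁(1−p₁) + p₂(1−p₂)] / (p₁ − p₂)²
  = (1.645 + 0.842)² · (0.18·0.82 + 0.35·0.65) / (-0.17)²
  = (2.487)² · (0.1476 + 0.2275) / 0.0289
  = 6.1852 · 0.3751 / 0.0289
  = 80.28
Adjust for 92% response: 80.28 / 0.92 = 87.26.
Round up → n = 88 per group.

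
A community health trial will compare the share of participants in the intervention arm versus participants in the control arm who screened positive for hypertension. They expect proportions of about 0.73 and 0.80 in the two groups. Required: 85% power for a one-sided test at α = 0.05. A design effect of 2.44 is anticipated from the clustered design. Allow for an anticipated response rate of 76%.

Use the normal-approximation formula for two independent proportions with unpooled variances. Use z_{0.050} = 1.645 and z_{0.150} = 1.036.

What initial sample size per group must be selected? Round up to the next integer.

n = (z_α + z_β)² · [p₁(1−p₁) + p₂(1−p₂)] / (p₁ − p₂)²
  = (1.645 + 1.036)² · (0.73·0.27 + 0.80·0.20) / (-0.07)²
  = (2.681)² · (0.1971 + 0.1600) / 0.0049
  = 7.1878 · 0.3571 / 0.0049
  = 523.83
Design effect: 2.44 × 523.83 = 1278.14.
Adjust for 76% response: 1278.14 / 0.76 = 1681.76.
Round up → n = 1682 per group.

n = 1682 per group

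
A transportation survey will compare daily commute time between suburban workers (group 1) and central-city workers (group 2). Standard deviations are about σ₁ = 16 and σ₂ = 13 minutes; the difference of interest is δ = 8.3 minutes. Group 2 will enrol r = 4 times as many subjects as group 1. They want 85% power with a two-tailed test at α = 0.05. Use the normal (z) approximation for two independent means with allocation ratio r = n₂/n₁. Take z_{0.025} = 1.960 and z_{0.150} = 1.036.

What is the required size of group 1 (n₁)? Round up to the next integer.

n₁ = (z_{α/2} + z_β)² · (σ₁² + σ₂²/r) / δ²
   = (1.960 + 1.036)² · (16² + 13²/4) / 8.3²
   = 8.9760 · (256 + 42.25) / 68.89
   = 8.9760 · 298.25 / 68.89
   = 38.86
Round up → n₁ = 39; n₂ = r·n₁ = 4 × 39 = 156.

n₁ = 39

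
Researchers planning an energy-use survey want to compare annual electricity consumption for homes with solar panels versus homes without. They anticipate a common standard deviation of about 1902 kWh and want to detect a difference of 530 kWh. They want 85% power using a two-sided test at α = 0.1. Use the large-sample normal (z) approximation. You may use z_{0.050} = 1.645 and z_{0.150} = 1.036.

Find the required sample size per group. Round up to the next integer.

n = (z_{α/2} + z_β)² · (σ₁² + σ₂²) / δ²
  = (1.645 + 1.036)² · (2·1902² = 7235208) / 530²
  = 7.1878 · 7235208 / 280900
  = 185.14
Round up → n = 186 per group.

n = 186 per group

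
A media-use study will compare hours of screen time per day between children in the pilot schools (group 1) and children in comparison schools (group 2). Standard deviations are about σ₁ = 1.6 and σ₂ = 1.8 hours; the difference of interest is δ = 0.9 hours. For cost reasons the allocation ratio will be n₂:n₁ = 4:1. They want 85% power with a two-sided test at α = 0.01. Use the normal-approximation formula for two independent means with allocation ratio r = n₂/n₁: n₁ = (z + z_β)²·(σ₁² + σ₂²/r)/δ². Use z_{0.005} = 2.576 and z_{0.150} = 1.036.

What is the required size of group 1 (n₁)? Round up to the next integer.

n₁ = (z_{α/2} + z_β)² · (σ₁² + σ₂²/r) / δ²
   = (2.576 + 1.036)² · (1.6² + 1.8²/4) / 0.9²
   = 13.0465 · (2.56 + 0.81) / 0.81
   = 13.0465 · 3.37 / 0.81
   = 54.28
Round up → n₁ = 55; n₂ = r·n₁ = 4 × 55 = 220.

n₁ = 55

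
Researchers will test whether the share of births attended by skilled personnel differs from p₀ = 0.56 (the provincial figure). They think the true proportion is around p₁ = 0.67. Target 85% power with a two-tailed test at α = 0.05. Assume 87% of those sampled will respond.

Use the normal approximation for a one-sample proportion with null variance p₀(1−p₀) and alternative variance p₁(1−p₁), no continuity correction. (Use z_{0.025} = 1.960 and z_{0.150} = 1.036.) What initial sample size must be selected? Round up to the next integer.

n = [z_{α/2}·√(p₀q₀) + z_β·√(p₁q₁)]² / (p₁ − p₀)²
  = [1.960·√(0.56·0.44) + 1.036·√(0.67·0.33)]² / (0.11)²
  = [1.960·0.4964 + 1.036·0.4702]² / 0.0121
  = [1.4601]² / 0.0121
  = 176.18
Adjust for 87% response: 176.18 / 0.87 = 202.51.
Round up → n = 203.

n = 203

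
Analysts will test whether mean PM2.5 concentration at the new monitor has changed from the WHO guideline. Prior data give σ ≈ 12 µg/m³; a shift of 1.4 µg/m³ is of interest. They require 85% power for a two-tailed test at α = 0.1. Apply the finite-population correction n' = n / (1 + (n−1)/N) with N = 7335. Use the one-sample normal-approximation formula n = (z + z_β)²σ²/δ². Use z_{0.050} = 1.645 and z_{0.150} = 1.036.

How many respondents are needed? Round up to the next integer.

n = 493

n = (z_{α/2} + z_β)² · σ² / δ²
  = (1.645 + 1.036)² · 12² / 1.4²
  = 7.1878 · 144 / 1.96
  = 528.08
Finite-population correction (N = 7335): 528.08 / (1 + (528.08 − 1)/7335) = 492.68.
Round up → n = 493.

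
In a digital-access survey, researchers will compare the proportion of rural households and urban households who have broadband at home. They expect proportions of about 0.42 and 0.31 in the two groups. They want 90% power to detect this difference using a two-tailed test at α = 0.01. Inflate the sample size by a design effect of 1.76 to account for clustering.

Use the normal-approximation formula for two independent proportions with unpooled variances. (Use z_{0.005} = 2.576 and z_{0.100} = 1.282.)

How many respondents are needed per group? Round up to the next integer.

n = (z_{α/2} + z_β)² · [p₁(1−p₁) + p₂(1−p₂)] / (p₁ − p₂)²
  = (2.576 + 1.282)² · (0.42·0.58 + 0.31·0.69) / (0.11)²
  = (3.858)² · (0.2436 + 0.2139) / 0.0121
  = 14.8842 · 0.4575 / 0.0121
  = 562.77
Design effect: 1.76 × 562.77 = 990.47.
Round up → n = 991 per group.

n = 991 per group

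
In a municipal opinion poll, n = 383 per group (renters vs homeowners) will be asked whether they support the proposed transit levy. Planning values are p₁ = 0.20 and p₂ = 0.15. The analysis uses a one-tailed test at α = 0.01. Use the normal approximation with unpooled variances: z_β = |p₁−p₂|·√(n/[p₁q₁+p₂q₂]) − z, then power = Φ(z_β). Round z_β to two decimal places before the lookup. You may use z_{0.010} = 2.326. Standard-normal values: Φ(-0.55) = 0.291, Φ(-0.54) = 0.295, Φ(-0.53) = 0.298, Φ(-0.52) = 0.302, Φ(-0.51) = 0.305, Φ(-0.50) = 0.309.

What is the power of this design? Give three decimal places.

z_β = |p₁−p₂|·√(n/[p₁q₁+p₂q₂]) − z_α
    = 0.05 · √(383/0.2875) − 2.326
    = 0.05 · 36.4990 − 2.326
    = 1.8249 − 2.326 = -0.5011 → -0.50
Power = Φ(-0.50) = 0.309.

Power ≈ 0.309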